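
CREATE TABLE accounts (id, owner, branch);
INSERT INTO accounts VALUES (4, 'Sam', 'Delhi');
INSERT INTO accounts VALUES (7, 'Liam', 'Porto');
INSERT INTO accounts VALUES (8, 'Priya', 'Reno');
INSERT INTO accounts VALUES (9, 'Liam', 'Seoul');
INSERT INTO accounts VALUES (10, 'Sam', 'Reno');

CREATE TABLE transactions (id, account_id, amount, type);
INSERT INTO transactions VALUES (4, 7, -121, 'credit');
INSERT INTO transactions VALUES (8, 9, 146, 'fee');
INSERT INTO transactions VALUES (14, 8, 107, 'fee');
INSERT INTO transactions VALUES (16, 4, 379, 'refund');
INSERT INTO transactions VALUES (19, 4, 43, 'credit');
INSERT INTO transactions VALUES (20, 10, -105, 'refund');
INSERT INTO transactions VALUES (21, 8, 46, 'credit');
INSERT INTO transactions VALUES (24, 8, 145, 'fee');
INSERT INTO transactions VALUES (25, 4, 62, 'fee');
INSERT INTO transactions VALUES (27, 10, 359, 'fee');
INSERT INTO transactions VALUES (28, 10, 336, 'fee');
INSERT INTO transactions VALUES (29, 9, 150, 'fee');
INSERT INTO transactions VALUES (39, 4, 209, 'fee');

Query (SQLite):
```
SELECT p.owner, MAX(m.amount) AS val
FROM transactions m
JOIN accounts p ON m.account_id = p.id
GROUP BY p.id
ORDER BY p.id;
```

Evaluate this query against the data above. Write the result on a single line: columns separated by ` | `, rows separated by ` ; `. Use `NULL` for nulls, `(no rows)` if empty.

Sam | 379 ; Liam | -121 ; Priya | 145 ; Liam | 150 ; Sam | 359

Join each transactions row to its accounts via account_id.
Group joined rows by accounts.id; compute MAX(m.amount) per group.
  4: ids {16, 19, 25, 39} → MAX(m.amount)=379
  7: ids {4} → MAX(m.amount)=-121
  8: ids {14, 21, 24} → MAX(m.amount)=145
  9: ids {8, 29} → MAX(m.amount)=150
  10: ids {20, 27, 28} → MAX(m.amount)=359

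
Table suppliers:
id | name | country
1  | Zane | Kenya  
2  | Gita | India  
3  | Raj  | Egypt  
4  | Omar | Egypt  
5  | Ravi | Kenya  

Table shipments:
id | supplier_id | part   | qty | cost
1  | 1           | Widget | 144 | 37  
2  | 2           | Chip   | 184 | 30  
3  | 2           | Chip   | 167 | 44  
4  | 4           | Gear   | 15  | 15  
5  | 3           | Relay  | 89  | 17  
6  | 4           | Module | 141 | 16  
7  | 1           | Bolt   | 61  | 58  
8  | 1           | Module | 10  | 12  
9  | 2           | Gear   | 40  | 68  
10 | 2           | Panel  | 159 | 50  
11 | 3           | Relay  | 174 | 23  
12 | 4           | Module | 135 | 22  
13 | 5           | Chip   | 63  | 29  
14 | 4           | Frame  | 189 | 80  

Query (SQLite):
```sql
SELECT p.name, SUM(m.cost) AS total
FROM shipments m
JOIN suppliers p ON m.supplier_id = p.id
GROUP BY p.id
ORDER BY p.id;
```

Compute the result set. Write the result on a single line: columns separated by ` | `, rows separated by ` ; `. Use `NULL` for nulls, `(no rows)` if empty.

Zane | 107 ; Gita | 192 ; Raj | 40 ; Omar | 133 ; Ravi | 29

Join each shipments row to its suppliers via supplier_id.
Group joined rows by suppliers.id; compute SUM(m.cost) per group.
  1: ids {1, 7, 8} → SUM(m.cost)=107
  2: ids {2, 3, 9, 10} → SUM(m.cost)=192
  3: ids {5, 11} → SUM(m.cost)=40
  4: ids {4, 6, 12, 14} → SUM(m.cost)=133
  5: ids {13} → SUM(m.cost)=29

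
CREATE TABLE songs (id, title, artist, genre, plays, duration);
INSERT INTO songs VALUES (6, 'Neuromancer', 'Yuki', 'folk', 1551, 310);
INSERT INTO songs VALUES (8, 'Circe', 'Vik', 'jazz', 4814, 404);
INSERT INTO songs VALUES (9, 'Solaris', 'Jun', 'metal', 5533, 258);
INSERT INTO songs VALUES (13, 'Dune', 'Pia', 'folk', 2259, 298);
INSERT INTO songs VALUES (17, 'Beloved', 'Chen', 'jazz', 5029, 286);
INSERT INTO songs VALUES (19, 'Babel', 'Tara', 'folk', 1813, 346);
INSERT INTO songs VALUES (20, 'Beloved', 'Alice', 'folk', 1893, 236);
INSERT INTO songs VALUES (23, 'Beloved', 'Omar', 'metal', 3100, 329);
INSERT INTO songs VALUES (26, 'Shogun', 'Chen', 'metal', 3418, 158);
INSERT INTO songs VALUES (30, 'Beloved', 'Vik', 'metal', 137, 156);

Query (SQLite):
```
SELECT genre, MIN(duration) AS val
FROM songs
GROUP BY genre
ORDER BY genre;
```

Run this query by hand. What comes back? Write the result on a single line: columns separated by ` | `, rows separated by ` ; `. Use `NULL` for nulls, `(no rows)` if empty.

folk | 236 ; jazz | 286 ; metal | 156

Partition songs by genre; compute MIN(duration) within each group.
  folk: ids {6, 13, 19, 20} → MIN(duration)=236
  jazz: ids {8, 17} → MIN(duration)=286
  metal: ids {9, 23, 26, 30} → MIN(duration)=156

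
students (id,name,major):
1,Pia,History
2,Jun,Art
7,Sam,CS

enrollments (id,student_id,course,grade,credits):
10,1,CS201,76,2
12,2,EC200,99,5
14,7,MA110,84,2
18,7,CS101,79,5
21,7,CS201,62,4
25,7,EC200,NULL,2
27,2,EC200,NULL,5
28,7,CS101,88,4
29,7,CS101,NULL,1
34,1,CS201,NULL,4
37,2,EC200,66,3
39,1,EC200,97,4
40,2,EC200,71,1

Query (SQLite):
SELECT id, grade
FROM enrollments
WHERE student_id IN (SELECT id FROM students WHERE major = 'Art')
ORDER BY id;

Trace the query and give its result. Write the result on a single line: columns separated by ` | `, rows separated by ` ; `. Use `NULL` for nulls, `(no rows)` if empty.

12 | 99 ; 27 | NULL ; 37 | 66 ; 40 | 71

Inner query: students.id where major = 'Art'.
Outer: keep enrollments rows whose student_id is in that set.
Inner query → {2}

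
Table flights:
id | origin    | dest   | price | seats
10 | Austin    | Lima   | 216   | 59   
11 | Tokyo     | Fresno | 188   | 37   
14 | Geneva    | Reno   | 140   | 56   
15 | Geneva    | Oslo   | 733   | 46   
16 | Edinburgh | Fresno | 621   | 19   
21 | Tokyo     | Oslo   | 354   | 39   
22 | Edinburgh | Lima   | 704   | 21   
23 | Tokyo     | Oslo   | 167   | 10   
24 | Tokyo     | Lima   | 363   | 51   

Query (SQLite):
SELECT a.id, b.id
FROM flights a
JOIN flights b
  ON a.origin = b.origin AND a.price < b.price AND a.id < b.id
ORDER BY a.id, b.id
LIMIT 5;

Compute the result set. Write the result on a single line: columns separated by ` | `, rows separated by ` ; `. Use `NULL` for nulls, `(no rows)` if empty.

Pairs (a,b) with same origin, a.price < b.price, a.id < b.id.
origin groups: Austin:{10} Edinburgh:{16,22} Geneva:{14,15} Tokyo:{11,21,23,24}
Ordered by (a.id, b.id); first 5.

11 | 21 ; 11 | 24 ; 14 | 15 ; 16 | 22 ; 21 | 24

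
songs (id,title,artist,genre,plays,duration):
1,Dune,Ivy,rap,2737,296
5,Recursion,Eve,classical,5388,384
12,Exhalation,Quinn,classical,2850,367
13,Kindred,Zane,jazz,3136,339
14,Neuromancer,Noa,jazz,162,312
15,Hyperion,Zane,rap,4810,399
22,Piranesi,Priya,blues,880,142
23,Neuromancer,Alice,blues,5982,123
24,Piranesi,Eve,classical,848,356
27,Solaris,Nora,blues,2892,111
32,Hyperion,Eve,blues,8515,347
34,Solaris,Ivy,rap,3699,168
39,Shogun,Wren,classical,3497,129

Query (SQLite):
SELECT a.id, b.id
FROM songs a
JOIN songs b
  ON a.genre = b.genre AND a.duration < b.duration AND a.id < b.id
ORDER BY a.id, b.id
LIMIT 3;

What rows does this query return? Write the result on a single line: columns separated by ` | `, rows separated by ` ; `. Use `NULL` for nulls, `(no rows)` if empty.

1 | 15 ; 22 | 32 ; 23 | 32

Pairs (a,b) with same genre, a.duration < b.duration, a.id < b.id.
genre groups: blues:{22,23,27,32} classical:{5,12,24,39} jazz:{13,14} rap:{1,15,34}
Ordered by (a.id, b.id); first 3.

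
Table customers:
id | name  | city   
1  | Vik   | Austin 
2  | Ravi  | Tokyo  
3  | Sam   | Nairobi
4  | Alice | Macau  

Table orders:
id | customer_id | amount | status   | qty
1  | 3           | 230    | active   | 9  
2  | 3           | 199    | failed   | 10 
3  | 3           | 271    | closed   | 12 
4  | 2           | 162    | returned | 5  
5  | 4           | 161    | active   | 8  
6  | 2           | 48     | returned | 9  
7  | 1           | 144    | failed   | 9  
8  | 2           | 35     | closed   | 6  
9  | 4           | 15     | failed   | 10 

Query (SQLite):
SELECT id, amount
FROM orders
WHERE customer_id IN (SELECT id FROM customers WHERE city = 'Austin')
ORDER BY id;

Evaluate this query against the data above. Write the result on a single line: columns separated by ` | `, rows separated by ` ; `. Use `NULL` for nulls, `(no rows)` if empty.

Inner query: customers.id where city = 'Austin'.
Outer: keep orders rows whose customer_id is in that set.
Inner query → {1}

7 | 144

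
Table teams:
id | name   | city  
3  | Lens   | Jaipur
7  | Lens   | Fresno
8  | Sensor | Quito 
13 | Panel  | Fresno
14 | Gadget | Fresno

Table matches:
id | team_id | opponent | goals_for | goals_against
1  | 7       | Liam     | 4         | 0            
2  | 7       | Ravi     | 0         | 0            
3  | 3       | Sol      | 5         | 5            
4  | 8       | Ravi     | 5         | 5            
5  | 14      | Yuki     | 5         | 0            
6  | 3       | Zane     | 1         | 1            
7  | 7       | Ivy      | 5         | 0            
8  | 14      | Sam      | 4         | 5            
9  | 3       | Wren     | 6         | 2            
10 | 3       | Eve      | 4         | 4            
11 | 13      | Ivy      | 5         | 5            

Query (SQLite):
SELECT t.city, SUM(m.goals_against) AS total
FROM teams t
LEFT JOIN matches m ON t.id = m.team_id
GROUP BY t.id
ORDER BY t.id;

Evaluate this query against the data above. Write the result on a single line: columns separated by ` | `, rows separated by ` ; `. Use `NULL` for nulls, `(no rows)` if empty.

LEFT JOIN keeps every teams row; unmatched ones get NULL for matches columns.
Group by teams.id and compute SUM(m.goals_against). SUM over an all-NULL group is NULL.
  3: ids {3, 6, 9, 10} → SUM(m.goals_against)=12
  7: ids {1, 2, 7} → SUM(m.goals_against)=0
  8: ids {4} → SUM(m.goals_against)=5
  13: ids {11} → SUM(m.goals_against)=5
  14: ids {5, 8} → SUM(m.goals_against)=5

Jaipur | 12 ; Fresno | 0 ; Quito | 5 ; Fresno | 5 ; Fresno | 5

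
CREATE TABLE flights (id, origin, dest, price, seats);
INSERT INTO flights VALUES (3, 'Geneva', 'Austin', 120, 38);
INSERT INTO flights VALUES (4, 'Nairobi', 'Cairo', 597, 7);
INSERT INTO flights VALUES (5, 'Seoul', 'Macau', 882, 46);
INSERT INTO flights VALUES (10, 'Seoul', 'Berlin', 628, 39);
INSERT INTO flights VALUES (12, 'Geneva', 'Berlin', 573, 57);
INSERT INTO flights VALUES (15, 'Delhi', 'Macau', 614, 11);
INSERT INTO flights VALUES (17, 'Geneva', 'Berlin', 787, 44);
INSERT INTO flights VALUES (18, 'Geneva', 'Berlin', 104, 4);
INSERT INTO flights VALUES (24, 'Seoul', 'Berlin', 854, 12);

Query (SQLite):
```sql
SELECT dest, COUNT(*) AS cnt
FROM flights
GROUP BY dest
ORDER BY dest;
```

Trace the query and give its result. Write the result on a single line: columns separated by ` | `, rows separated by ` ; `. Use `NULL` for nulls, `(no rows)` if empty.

Partition flights by dest; compute COUNT(*) within each group.
  Austin: ids {3} → COUNT(*)=1
  Berlin: ids {10, 12, 17, 18, 24} → COUNT(*)=5
  Cairo: ids {4} → COUNT(*)=1
  Macau: ids {5, 15} → COUNT(*)=2

Austin | 1 ; Berlin | 5 ; Cairo | 1 ; Macau | 2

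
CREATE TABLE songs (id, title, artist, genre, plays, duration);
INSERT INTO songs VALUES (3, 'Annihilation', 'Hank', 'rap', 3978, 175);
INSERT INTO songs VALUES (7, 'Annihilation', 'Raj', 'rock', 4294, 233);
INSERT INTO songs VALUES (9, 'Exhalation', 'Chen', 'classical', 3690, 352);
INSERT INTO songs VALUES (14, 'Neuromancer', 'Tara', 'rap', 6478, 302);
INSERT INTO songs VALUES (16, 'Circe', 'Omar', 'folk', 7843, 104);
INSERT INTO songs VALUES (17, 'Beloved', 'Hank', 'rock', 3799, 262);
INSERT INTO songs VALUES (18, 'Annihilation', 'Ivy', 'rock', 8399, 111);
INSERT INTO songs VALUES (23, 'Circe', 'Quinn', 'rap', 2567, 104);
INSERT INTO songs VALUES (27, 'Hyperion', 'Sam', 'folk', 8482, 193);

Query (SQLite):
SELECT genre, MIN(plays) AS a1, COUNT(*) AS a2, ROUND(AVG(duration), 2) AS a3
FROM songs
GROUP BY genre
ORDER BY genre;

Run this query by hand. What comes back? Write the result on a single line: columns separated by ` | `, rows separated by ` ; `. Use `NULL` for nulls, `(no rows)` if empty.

classical | 3690 | 1 | 352 ; folk | 7843 | 2 | 148.5 ; rap | 2567 | 3 | 193.67 ; rock | 3799 | 3 | 202

Group songs by genre.
Per group compute: MIN(plays), COUNT(*), ROUND(AVG(duration), 2).
  classical: ids {9} → MIN(plays)=3690, COUNT(*)=1, ROUND(AVG(duration), 2)=352
  folk: ids {16, 27} → MIN(plays)=7843, COUNT(*)=2, ROUND(AVG(duration), 2)=148.5
  rap: ids {3, 14, 23} → MIN(plays)=2567, COUNT(*)=3, ROUND(AVG(duration), 2)=193.67
  rock: ids {7, 17, 18} → MIN(plays)=3799, COUNT(*)=3, ROUND(AVG(duration), 2)=202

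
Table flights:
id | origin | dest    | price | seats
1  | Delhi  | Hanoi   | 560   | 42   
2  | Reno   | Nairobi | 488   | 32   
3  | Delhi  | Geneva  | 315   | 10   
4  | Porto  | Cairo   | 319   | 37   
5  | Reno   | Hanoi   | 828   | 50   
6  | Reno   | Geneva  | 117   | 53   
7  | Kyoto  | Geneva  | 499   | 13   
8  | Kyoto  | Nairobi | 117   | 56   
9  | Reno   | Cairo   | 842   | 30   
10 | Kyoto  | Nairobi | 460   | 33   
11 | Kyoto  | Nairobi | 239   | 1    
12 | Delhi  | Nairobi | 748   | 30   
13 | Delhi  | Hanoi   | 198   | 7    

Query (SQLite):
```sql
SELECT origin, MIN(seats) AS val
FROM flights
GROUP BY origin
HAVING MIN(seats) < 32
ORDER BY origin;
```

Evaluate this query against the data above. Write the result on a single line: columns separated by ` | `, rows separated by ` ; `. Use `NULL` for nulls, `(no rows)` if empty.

Delhi | 7 ; Kyoto | 1 ; Reno | 30

Partition flights by origin; compute MIN(seats) within each group.
HAVING: keep groups where MIN(seats) < 32.
  Delhi: ids {1, 3, 12, 13} → MIN(seats)=7
  Kyoto: ids {7, 8, 10, 11} → MIN(seats)=1
  Porto: ids {4} → MIN(seats)=37
  Reno: ids {2, 5, 6, 9} → MIN(seats)=30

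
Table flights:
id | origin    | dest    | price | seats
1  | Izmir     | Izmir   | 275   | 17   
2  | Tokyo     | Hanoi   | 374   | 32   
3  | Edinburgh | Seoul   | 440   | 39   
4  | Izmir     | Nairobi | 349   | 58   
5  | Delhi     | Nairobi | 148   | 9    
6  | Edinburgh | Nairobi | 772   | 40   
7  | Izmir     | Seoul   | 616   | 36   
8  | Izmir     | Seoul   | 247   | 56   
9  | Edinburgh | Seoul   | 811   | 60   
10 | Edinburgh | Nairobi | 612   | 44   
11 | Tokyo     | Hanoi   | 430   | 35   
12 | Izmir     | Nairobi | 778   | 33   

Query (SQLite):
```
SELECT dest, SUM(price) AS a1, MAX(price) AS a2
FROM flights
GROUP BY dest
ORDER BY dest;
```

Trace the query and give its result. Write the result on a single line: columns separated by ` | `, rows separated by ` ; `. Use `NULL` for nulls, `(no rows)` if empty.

Hanoi | 804 | 430 ; Izmir | 275 | 275 ; Nairobi | 2659 | 778 ; Seoul | 2114 | 811

Group flights by dest.
Per group compute: SUM(price), MAX(price).
  Hanoi: ids {2, 11} → SUM(price)=804, MAX(price)=430
  Izmir: ids {1} → SUM(price)=275, MAX(price)=275
  Nairobi: ids {4, 5, 6, 10, 12} → SUM(price)=2659, MAX(price)=778
  Seoul: ids {3, 7, 8, 9} → SUM(price)=2114, MAX(price)=811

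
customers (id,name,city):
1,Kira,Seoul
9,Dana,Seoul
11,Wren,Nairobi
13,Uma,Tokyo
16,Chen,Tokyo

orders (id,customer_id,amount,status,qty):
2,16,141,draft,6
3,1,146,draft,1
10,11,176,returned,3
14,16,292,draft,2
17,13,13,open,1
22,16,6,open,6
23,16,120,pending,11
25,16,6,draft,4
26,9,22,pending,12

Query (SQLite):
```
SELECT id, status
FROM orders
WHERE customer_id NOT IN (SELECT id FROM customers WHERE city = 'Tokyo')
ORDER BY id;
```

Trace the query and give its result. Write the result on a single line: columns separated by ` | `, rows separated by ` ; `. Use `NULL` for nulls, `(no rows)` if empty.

3 | draft ; 10 | returned ; 26 | pending

Inner query: customers.id where city = 'Tokyo'.
Outer: keep orders rows whose customer_id is not in that set.
Inner query → {13, 16}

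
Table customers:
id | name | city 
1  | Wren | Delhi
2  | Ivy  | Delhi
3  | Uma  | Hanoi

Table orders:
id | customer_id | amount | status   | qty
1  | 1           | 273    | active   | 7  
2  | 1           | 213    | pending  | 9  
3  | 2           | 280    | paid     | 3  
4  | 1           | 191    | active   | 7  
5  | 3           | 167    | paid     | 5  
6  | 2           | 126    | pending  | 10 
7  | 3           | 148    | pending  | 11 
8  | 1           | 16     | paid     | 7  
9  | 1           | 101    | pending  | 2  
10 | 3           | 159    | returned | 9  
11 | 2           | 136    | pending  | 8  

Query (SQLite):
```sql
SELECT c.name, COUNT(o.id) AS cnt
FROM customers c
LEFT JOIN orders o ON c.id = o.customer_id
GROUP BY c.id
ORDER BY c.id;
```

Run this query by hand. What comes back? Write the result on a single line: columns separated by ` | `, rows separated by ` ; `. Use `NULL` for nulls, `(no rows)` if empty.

Wren | 5 ; Ivy | 3 ; Uma | 3

LEFT JOIN keeps every customers row; unmatched ones get NULL for orders columns.
Group by customers.id and compute COUNT(o.id). COUNT(col) of an all-NULL group is 0.
  1: ids {1, 2, 4, 8, 9} → COUNT(o.id)=5
  2: ids {3, 6, 11} → COUNT(o.id)=3
  3: ids {5, 7, 10} → COUNT(o.id)=3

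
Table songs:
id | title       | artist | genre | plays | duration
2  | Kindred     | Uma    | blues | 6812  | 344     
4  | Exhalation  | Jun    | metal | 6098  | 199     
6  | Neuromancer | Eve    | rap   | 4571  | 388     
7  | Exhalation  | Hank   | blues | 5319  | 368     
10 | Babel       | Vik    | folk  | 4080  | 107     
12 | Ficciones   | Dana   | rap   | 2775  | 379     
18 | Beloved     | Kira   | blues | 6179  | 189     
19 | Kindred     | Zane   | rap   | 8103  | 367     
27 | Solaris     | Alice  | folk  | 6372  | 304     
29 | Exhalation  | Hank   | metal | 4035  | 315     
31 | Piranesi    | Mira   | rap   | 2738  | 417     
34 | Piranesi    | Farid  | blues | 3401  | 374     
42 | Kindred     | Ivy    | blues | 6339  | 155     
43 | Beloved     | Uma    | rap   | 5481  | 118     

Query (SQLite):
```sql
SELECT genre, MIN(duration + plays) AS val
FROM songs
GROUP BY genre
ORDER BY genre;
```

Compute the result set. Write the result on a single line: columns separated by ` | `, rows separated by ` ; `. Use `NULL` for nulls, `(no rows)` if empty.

blues | 3775 ; folk | 4187 ; metal | 4350 ; rap | 3154

For each row compute duration + plays.
Group by genre; take MIN of the expression per group.
  blues: ids {2, 7, 18, 34, 42} → MIN(duration + plays)=3775
  folk: ids {10, 27} → MIN(duration + plays)=4187
  metal: ids {4, 29} → MIN(duration + plays)=4350
  rap: ids {6, 12, 19, 31, 43} → MIN(duration + plays)=3154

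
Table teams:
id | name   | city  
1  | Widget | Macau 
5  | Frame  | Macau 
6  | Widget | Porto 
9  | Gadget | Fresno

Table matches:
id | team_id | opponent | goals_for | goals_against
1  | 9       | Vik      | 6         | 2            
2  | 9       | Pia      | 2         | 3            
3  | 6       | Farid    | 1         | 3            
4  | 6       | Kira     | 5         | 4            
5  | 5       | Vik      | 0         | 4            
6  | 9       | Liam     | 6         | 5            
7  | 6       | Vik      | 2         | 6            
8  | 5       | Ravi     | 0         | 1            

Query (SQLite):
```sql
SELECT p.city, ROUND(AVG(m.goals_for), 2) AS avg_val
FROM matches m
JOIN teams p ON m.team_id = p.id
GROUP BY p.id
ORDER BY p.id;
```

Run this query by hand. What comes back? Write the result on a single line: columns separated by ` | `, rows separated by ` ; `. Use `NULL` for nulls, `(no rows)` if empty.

Macau | 0 ; Porto | 2.67 ; Fresno | 4.67

Join each matches row to its teams via team_id.
Group joined rows by teams.id; compute ROUND(AVG(m.goals_for), 2) per group.
  5: ids {5, 8} → ROUND(AVG(m.goals_for), 2)=0
  6: ids {3, 4, 7} → ROUND(AVG(m.goals_for), 2)=2.67
  9: ids {1, 2, 6} → ROUND(AVG(m.goals_for), 2)=4.67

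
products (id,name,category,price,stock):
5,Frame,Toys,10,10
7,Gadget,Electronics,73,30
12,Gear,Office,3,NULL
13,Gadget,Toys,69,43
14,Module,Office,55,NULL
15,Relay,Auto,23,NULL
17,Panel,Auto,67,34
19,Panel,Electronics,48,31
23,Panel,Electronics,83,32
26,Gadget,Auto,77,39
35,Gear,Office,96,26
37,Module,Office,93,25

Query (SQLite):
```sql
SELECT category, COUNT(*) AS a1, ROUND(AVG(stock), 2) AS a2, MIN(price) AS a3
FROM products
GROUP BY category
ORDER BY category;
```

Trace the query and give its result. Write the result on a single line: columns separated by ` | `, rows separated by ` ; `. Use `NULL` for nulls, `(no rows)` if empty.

Auto | 3 | 36.5 | 23 ; Electronics | 3 | 31 | 48 ; Office | 4 | 25.5 | 3 ; Toys | 2 | 26.5 | 10

Group products by category.
Per group compute: COUNT(*), ROUND(AVG(stock), 2), MIN(price).
  Auto: ids {15, 17, 26} → COUNT(*)=3, ROUND(AVG(stock), 2)=36.5, MIN(price)=23
  Electronics: ids {7, 19, 23} → COUNT(*)=3, ROUND(AVG(stock), 2)=31, MIN(price)=48
  Office: ids {12, 14, 35, 37} → COUNT(*)=4, ROUND(AVG(stock), 2)=25.5, MIN(price)=3
  Toys: ids {5, 13} → COUNT(*)=2, ROUND(AVG(stock), 2)=26.5, MIN(price)=10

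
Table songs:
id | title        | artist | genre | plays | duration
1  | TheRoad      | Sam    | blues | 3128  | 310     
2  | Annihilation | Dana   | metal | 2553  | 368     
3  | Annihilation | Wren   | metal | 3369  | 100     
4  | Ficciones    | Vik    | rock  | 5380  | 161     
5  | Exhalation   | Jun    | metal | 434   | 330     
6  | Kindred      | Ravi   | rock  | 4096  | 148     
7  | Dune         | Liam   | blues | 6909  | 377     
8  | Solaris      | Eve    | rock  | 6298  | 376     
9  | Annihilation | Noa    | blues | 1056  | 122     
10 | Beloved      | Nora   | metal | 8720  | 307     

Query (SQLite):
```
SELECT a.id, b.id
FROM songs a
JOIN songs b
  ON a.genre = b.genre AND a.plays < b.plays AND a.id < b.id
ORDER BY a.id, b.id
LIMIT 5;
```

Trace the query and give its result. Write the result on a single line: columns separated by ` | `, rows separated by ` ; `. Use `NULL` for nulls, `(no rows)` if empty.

1 | 7 ; 2 | 3 ; 2 | 10 ; 3 | 10 ; 4 | 8

Pairs (a,b) with same genre, a.plays < b.plays, a.id < b.id.
genre groups: blues:{1,7,9} metal:{2,3,5,10} rock:{4,6,8}
Ordered by (a.id, b.id); first 5.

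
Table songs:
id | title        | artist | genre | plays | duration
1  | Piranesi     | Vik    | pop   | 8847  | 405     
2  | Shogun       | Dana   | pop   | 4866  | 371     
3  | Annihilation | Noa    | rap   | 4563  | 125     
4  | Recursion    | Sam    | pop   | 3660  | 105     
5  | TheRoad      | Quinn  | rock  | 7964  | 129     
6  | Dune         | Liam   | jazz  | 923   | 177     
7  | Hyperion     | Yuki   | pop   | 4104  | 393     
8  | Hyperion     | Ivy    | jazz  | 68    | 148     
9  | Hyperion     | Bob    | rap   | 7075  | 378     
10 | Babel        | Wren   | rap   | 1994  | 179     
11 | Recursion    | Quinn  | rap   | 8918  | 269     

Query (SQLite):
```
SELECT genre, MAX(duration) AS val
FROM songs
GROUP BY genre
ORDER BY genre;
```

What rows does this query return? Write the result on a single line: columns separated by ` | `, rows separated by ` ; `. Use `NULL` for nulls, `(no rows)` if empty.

jazz | 177 ; pop | 405 ; rap | 378 ; rock | 129

Partition songs by genre; compute MAX(duration) within each group.
  jazz: ids {6, 8} → MAX(duration)=177
  pop: ids {1, 2, 4, 7} → MAX(duration)=405
  rap: ids {3, 9, 10, 11} → MAX(duration)=378
  rock: ids {5} → MAX(duration)=129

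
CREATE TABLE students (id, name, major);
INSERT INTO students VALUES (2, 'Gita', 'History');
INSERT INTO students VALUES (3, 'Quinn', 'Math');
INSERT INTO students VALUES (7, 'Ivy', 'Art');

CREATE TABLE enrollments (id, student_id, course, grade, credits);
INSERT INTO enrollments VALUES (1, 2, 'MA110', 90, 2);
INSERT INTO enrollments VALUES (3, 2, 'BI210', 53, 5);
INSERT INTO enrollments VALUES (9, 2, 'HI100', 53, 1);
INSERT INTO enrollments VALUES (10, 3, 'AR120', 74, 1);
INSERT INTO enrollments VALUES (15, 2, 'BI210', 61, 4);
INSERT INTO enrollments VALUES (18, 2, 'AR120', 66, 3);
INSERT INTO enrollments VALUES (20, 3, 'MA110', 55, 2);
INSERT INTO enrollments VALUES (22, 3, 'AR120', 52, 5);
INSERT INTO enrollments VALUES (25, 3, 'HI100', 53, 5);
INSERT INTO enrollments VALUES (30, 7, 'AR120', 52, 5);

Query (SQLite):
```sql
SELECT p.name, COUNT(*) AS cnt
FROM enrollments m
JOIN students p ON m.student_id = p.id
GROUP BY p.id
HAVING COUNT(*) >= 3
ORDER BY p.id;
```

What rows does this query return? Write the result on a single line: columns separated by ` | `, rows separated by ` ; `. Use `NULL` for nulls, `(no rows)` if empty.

Join each enrollments row to its students via student_id.
Group joined rows by students.id; compute COUNT(*) per group.
HAVING: keep groups with count ≥ 3.
  2: ids {1, 3, 9, 15, 18} → COUNT(*)=5
  3: ids {10, 20, 22, 25} → COUNT(*)=4
  7: ids {30} → COUNT(*)=1

Gita | 5 ; Quinn | 4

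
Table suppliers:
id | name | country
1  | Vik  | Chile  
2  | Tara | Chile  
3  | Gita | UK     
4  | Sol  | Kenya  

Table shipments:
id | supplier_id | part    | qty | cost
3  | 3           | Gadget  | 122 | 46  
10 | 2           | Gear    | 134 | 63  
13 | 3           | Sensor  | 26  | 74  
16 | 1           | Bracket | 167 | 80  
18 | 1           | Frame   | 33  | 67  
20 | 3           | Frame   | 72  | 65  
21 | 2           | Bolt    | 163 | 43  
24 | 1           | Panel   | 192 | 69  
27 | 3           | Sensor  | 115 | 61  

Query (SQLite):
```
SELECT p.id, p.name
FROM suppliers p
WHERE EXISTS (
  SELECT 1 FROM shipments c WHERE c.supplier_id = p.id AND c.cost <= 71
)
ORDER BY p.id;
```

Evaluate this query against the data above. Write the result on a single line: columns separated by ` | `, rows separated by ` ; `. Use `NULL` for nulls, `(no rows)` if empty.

For each suppliers row, check whether any shipments with matching supplier_id has cost <= 71.
Keep rows where that is true.

1 | Vik ; 2 | Tara ; 3 | Gita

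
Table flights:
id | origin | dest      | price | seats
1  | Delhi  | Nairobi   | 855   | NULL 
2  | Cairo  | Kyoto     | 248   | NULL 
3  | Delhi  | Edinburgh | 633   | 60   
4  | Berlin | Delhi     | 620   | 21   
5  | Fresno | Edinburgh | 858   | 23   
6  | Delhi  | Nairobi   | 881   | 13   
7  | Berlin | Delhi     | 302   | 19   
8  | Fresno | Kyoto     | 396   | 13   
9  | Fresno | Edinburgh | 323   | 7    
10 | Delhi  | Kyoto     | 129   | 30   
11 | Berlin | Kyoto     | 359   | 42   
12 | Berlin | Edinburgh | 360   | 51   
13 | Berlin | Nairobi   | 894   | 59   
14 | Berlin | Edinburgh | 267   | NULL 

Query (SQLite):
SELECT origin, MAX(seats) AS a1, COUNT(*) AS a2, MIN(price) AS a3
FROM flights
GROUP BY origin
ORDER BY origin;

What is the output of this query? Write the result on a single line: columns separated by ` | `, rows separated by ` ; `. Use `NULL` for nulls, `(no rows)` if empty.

Group flights by origin.
Per group compute: MAX(seats), COUNT(*), MIN(price).
  Berlin: ids {4, 7, 11, 12, 13, 14} → MAX(seats)=59, COUNT(*)=6, MIN(price)=267
  Cairo: ids {2} → MAX(seats)=NULL, COUNT(*)=1, MIN(price)=248
  Delhi: ids {1, 3, 6, 10} → MAX(seats)=60, COUNT(*)=4, MIN(price)=129
  Fresno: ids {5, 8, 9} → MAX(seats)=23, COUNT(*)=3, MIN(price)=323

Berlin | 59 | 6 | 267 ; Cairo | NULL | 1 | 248 ; Delhi | 60 | 4 | 129 ; Fresno | 23 | 3 | 323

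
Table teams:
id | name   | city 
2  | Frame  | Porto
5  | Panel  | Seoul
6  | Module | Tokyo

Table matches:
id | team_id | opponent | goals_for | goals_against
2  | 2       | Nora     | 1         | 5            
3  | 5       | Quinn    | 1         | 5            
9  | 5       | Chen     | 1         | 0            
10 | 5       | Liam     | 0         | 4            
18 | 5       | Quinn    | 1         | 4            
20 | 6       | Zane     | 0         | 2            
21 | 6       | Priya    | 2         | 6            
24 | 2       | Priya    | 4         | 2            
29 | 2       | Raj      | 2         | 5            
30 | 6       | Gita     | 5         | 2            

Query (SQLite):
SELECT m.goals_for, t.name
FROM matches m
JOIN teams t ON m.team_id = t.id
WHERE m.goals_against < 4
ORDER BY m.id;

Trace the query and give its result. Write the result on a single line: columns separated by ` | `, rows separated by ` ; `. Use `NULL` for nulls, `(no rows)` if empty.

1 | Panel ; 0 | Module ; 4 | Frame ; 5 | Module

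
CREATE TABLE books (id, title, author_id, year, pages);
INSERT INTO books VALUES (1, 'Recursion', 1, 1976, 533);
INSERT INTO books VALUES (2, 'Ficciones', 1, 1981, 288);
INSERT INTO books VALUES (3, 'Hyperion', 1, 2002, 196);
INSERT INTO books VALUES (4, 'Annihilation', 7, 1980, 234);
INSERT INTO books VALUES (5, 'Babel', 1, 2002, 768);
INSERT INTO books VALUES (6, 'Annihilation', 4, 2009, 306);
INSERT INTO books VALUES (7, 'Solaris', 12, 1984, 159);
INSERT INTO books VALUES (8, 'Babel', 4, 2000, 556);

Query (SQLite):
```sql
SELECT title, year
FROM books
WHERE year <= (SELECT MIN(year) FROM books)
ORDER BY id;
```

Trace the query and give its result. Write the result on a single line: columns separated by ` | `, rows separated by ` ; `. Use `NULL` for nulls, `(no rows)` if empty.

Scalar subquery: MIN(year) over all books rows = 1976.
Keep rows where year <= that value.

Recursion | 1976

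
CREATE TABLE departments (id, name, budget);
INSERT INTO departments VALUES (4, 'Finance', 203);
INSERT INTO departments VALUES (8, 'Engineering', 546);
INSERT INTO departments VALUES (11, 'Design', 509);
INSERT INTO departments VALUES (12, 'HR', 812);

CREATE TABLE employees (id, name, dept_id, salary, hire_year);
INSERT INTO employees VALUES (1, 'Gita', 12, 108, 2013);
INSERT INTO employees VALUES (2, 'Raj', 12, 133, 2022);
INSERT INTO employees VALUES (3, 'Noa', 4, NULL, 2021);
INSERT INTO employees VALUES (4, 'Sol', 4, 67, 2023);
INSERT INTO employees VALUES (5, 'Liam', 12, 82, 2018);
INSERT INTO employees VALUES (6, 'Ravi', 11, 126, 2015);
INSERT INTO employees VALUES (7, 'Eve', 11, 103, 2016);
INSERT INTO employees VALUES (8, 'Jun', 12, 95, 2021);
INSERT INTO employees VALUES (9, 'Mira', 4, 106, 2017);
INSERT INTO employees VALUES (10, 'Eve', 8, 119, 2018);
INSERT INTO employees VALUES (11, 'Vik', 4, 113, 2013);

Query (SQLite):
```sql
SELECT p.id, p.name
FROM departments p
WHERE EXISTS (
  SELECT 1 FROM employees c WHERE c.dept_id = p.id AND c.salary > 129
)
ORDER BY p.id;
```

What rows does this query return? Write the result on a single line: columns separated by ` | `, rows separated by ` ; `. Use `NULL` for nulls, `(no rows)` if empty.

12 | HR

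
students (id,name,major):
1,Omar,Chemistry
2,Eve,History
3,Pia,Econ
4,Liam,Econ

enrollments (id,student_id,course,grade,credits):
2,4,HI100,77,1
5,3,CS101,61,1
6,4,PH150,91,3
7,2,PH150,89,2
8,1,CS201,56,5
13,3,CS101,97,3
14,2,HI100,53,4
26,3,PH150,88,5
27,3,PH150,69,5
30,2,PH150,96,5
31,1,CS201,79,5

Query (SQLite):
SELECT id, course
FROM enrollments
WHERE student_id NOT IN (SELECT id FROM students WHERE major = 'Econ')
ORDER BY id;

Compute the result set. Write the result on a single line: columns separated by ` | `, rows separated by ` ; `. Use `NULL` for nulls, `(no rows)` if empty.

Inner query: students.id where major = 'Econ'.
Outer: keep enrollments rows whose student_id is not in that set.
Inner query → {3, 4}

7 | PH150 ; 8 | CS201 ; 14 | HI100 ; 30 | PH150 ; 31 | CS201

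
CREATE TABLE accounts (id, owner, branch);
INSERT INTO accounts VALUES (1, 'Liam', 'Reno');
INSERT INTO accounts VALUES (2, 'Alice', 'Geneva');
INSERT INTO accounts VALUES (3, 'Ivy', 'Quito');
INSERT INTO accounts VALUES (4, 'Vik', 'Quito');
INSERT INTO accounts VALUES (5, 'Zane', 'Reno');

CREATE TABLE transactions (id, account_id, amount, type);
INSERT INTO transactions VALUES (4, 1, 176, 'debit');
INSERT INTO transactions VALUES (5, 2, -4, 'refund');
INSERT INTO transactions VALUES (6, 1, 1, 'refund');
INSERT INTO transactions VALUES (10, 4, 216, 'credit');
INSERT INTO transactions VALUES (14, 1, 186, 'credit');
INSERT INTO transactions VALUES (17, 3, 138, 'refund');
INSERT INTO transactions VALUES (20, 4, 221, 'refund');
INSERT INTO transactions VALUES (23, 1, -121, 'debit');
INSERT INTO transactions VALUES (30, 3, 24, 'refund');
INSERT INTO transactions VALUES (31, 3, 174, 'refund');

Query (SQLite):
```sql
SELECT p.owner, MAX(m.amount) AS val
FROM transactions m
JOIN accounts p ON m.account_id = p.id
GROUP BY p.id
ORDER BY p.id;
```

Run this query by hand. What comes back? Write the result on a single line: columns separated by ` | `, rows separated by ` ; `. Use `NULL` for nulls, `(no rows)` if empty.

Liam | 186 ; Alice | -4 ; Ivy | 174 ; Vik | 221

Join each transactions row to its accounts via account_id.
Group joined rows by accounts.id; compute MAX(m.amount) per group.
  1: ids {4, 6, 14, 23} → MAX(m.amount)=186
  2: ids {5} → MAX(m.amount)=-4
  3: ids {17, 30, 31} → MAX(m.amount)=174
  4: ids {10, 20} → MAX(m.amount)=221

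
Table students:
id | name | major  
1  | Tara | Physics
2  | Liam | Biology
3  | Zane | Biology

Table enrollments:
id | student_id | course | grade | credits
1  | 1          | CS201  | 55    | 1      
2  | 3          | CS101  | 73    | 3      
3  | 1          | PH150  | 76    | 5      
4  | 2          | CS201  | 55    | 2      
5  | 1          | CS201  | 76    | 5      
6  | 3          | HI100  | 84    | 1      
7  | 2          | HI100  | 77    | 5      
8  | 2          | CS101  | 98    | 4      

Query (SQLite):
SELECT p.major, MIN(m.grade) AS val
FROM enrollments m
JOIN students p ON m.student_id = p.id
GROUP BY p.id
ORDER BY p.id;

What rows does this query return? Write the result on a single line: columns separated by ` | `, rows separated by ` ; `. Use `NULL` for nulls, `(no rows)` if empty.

Physics | 55 ; Biology | 55 ; Biology | 73

Join each enrollments row to its students via student_id.
Group joined rows by students.id; compute MIN(m.grade) per group.
  1: ids {1, 3, 5} → MIN(m.grade)=55
  2: ids {4, 7, 8} → MIN(m.grade)=55
  3: ids {2, 6} → MIN(m.grade)=73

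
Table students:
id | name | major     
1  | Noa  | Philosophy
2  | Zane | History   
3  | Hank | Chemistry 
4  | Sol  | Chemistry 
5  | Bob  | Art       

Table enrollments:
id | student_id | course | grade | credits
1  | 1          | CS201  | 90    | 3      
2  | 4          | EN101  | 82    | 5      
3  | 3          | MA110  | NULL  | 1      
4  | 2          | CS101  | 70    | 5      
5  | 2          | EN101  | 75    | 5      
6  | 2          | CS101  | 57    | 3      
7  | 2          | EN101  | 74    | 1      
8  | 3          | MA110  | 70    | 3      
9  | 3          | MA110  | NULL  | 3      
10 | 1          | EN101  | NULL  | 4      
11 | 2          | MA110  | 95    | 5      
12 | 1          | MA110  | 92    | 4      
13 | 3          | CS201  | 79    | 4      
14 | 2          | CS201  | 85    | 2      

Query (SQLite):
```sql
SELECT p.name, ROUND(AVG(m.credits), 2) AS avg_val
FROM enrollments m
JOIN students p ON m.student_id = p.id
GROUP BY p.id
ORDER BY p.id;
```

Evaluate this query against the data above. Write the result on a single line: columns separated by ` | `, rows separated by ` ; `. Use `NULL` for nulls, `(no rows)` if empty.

Noa | 3.67 ; Zane | 3.5 ; Hank | 2.75 ; Sol | 5

Join each enrollments row to its students via student_id.
Group joined rows by students.id; compute ROUND(AVG(m.credits), 2) per group.
  1: ids {1, 10, 12} → ROUND(AVG(m.credits), 2)=3.67
  2: ids {4, 5, 6, 7, 11, 14} → ROUND(AVG(m.credits), 2)=3.5
  3: ids {3, 8, 9, 13} → ROUND(AVG(m.credits), 2)=2.75
  4: ids {2} → ROUND(AVG(m.credits), 2)=5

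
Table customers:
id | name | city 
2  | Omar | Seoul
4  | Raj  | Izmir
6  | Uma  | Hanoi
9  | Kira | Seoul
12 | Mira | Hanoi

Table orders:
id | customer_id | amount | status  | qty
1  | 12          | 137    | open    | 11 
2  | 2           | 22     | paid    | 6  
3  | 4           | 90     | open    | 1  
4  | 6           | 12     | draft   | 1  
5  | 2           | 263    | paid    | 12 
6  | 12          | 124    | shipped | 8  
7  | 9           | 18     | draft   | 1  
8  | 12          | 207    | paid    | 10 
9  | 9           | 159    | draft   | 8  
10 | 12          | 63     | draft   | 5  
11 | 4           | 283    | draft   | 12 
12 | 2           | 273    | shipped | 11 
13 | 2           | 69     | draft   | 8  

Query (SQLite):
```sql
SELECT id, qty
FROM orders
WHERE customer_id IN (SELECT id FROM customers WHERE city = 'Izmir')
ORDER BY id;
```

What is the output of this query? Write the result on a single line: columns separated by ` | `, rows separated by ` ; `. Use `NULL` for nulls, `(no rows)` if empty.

3 | 1 ; 11 | 12

Inner query: customers.id where city = 'Izmir'.
Outer: keep orders rows whose customer_id is in that set.
Inner query → {4}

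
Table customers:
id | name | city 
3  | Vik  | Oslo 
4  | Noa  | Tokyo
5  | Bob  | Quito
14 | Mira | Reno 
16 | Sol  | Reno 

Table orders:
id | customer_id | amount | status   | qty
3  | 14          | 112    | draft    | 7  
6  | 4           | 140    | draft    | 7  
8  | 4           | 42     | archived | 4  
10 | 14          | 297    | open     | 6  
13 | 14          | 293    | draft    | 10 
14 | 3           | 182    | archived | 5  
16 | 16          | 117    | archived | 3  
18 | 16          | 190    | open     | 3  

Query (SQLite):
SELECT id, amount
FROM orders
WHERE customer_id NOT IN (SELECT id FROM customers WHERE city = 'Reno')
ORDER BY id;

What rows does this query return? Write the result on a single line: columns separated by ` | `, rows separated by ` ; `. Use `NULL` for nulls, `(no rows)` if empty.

6 | 140 ; 8 | 42 ; 14 | 182

Inner query: customers.id where city = 'Reno'.
Outer: keep orders rows whose customer_id is not in that set.
Inner query → {14, 16}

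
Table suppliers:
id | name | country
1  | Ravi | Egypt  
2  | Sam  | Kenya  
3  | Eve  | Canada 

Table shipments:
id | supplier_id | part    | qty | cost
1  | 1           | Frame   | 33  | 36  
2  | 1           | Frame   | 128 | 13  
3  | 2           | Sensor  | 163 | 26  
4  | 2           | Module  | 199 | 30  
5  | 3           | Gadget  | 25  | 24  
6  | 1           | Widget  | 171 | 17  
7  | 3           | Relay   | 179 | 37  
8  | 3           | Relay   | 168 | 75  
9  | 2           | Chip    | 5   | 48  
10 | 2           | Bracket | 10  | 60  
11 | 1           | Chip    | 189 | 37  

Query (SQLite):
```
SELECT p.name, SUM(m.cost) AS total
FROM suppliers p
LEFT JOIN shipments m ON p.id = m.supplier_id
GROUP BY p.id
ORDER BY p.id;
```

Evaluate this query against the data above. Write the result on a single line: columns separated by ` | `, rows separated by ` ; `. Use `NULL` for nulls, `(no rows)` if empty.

LEFT JOIN keeps every suppliers row; unmatched ones get NULL for shipments columns.
Group by suppliers.id and compute SUM(m.cost). SUM over an all-NULL group is NULL.
  1: ids {1, 2, 6, 11} → SUM(m.cost)=103
  2: ids {3, 4, 9, 10} → SUM(m.cost)=164
  3: ids {5, 7, 8} → SUM(m.cost)=136

Ravi | 103 ; Sam | 164 ; Eve | 136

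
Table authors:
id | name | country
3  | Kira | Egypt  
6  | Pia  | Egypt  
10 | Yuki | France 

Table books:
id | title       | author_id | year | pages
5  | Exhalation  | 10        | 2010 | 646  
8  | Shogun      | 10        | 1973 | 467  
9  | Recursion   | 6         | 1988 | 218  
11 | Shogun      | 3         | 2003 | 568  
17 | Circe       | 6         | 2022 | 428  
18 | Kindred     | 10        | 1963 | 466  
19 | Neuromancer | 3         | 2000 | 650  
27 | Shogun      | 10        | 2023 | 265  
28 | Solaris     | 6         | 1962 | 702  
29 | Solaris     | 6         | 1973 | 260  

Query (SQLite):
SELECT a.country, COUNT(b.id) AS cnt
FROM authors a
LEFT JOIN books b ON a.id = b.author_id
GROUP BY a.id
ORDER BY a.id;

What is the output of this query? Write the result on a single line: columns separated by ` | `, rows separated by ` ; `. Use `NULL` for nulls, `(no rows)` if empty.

Egypt | 2 ; Egypt | 4 ; France | 4

LEFT JOIN keeps every authors row; unmatched ones get NULL for books columns.
Group by authors.id and compute COUNT(b.id). COUNT(col) of an all-NULL group is 0.
  3: ids {11, 19} → COUNT(b.id)=2
  6: ids {9, 17, 28, 29} → COUNT(b.id)=4
  10: ids {5, 8, 18, 27} → COUNT(b.id)=4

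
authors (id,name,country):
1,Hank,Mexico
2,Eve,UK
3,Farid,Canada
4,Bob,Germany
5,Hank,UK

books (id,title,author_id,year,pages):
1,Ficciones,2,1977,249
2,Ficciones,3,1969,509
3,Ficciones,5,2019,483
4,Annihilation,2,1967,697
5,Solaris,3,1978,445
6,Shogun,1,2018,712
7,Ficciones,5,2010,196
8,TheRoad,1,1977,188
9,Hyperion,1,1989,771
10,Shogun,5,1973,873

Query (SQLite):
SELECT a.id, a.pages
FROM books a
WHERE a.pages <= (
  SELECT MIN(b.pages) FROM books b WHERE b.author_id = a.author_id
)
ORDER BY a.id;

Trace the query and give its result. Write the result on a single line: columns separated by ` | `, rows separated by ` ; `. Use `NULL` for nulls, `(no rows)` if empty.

For each books row a, compute MIN(pages) over rows sharing a.author_id.
Keep row a if a.pages <= that per-group MIN.
  author_id=1: MIN(pages) = 188
  author_id=2: MIN(pages) = 249
  author_id=3: MIN(pages) = 445
  author_id=5: MIN(pages) = 196

1 | 249 ; 5 | 445 ; 7 | 196 ; 8 | 188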